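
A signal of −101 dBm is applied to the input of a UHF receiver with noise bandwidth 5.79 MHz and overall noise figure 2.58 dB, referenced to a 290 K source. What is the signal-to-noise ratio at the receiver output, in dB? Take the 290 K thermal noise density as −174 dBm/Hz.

Noise floor: N = −174 + 10 log₁₀(B) + NF
10 log₁₀(5.79×10⁶) = 67.63 dB
N = −174 + 67.63 + 2.58 = −103.79 dBm
SNR = P_sig − N = −101 − (−103.79) = 2.79 dB → 2.8 dB

2.8 dB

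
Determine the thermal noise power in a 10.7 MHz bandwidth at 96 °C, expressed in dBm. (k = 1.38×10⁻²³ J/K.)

−102.6 dBm

T = 96 °C + 273.15 = 369.15 K
P_n = kTB = 1.38×10⁻²³ × 369.15 × 1.07×10⁷ = 5.45×10⁻¹⁴ W
In dBm: 10 log₁₀(5.45×10⁻¹⁴ / 10⁻³) = −102.6 dBm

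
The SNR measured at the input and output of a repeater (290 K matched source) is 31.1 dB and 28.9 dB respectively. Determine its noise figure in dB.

2.2 dB

NF (dB) = SNR_in(dB) − SNR_out(dB) when the source is at T₀
NF = 31.1 − 28.9 = 2.2 dB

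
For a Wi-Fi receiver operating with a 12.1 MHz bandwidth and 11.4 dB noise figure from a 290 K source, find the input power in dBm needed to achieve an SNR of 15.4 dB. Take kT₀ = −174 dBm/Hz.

Sensitivity = −174 + 10 log₁₀(B) + NF + SNR_min
= −174 + 70.83 + 11.4 + 15.4
= −76.37 dBm → −76.4 dBm

−76.4 dBm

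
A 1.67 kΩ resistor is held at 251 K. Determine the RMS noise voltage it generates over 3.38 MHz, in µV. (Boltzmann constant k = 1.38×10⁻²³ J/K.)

V_n = √(4kTRB)
4kTRB = 4 × 1.38×10⁻²³ × 251 × 1.67×10³ × 3.38×10⁶ = 7.82×10⁻¹¹ V²
V_n = √(7.82×10⁻¹¹) = 8.84×10⁻⁶ V = 8.84 µV

8.84 µV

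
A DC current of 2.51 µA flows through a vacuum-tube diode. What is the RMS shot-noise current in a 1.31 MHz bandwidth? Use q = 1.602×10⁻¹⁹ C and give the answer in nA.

1.03 nA

I_n = √(2qI·B)
2qI·B = 2 × 1.602×10⁻¹⁹ × 2.51×10⁻⁶ × 1.31×10⁶ = 1.05×10⁻¹⁸ A²
I_n = √(1.05×10⁻¹⁸) = 1.03×10⁻⁹ A = 1.03 nA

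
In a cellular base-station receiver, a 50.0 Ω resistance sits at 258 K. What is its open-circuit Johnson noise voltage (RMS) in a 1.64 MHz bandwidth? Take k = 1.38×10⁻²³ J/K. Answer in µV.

1.08 µV

V_n = √(4kTRB)
4kTRB = 4 × 1.38×10⁻²³ × 258 × 5.00×10¹ × 1.64×10⁶ = 1.17×10⁻¹² V²
V_n = √(1.17×10⁻¹²) = 1.08×10⁻⁶ V = 1.08 µV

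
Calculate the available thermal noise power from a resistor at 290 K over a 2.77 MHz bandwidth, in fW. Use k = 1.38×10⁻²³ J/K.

11.1 fW

P_n = kTB = 1.38×10⁻²³ × 290 × 2.77×10⁶ = 1.11×10⁻¹⁴ W = 11.1 fW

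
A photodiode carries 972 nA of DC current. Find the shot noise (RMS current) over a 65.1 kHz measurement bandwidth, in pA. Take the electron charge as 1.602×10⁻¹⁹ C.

I_n = √(2qI·B)
2qI·B = 2 × 1.602×10⁻¹⁹ × 9.72×10⁻⁷ × 6.51×10⁴ = 2.03×10⁻²⁰ A²
I_n = √(2.03×10⁻²⁰) = 1.42×10⁻¹⁰ A = 142 pA

142 pA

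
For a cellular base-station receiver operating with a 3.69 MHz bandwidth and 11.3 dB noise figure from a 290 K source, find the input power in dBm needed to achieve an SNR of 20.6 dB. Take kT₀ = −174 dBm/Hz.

−76.4 dBm

Sensitivity = −174 + 10 log₁₀(B) + NF + SNR_min
= −174 + 65.67 + 11.3 + 20.6
= −76.43 dBm → −76.4 dBm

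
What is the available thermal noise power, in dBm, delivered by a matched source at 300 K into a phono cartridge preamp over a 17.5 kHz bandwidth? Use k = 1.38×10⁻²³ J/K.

−131.4 dBm

P_n = kTB = 1.38×10⁻²³ × 300 × 1.75×10⁴ = 7.24×10⁻¹⁷ W
In dBm: 10 log₁₀(7.24×10⁻¹⁷ / 10⁻³) = −131.4 dBm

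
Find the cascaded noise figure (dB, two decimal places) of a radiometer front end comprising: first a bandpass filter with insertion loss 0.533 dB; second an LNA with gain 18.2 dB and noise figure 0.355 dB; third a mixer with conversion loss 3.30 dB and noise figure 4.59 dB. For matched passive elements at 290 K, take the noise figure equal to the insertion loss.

Convert to linear (a loss of L dB is a gain of −L dB): F_i = 10^(NF_i/10), G_i = 10^(G_i,dB/10)
  Stage 1: F_1 = 10^(0.533/10) = 1.131, G_1 = 10^(−0.533/10) = 0.8845
  Stage 2: F_2 = 10^(0.355/10) = 1.085, G_2 = 10^(18.2/10) = 66.07
  Stage 3: F_3 = 10^(4.59/10) = 2.877, G_3 = 10^(−3.30/10) = 0.4677
Friis cascade:
  F = 1.131 + (1.085 − 1)/0.8845 + (2.877 − 1)/58.44 = 1.259
NF = 10 log₁₀(1.259) = 1.00 dB

1.00 dB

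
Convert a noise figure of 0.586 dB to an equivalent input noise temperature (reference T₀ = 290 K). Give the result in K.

41.9 K

F = 10^(0.586/10) = 1.14446
T_e = (F − 1)·T₀ = (1.14446 − 1) × 290 = 41.9 K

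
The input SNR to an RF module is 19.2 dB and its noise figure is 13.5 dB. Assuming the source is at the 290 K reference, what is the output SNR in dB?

By definition F = SNR_in/SNR_out, so in dB: SNR_out = SNR_in − NF
SNR_out = 19.2 − 13.5 = 5.7 dB

5.7 dB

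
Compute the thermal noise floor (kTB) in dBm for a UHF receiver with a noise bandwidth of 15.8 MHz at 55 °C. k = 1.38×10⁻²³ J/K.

T = 55 °C + 273.15 = 328.15 K
P_n = kTB = 1.38×10⁻²³ × 328.15 × 1.58×10⁷ = 7.15×10⁻¹⁴ W
In dBm: 10 log₁₀(7.15×10⁻¹⁴ / 10⁻³) = −101.5 dBm

−101.5 dBm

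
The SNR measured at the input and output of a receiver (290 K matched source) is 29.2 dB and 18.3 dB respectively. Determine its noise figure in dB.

10.9 dB

NF (dB) = SNR_in(dB) − SNR_out(dB) when the source is at T₀
NF = 29.2 − 18.3 = 10.9 dB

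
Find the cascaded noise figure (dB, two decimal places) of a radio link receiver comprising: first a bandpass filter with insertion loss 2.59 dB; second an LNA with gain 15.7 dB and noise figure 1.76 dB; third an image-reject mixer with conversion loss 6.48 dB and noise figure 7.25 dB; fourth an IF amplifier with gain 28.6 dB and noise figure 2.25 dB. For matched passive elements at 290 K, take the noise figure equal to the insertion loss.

4.89 dB

Convert to linear (a loss of L dB is a gain of −L dB): F_i = 10^(NF_i/10), G_i = 10^(G_i,dB/10)
  Stage 1: F_1 = 10^(2.59/10) = 1.816, G_1 = 10^(−2.59/10) = 0.5508
  Stage 2: F_2 = 10^(1.76/10) = 1.500, G_2 = 10^(15.7/10) = 37.15
  Stage 3: F_3 = 10^(7.25/10) = 5.309, G_3 = 10^(−6.48/10) = 0.2249
  Stage 4: F_4 = 10^(2.25/10) = 1.679, G_4 = 10^(28.6/10) = 724.4
Friis cascade:
  F = 1.816 + (1.500 − 1)/0.5508 + (5.309 − 1)/20.46 + (1.679 − 1)/4.603 = 3.081
NF = 10 log₁₀(3.081) = 4.89 dB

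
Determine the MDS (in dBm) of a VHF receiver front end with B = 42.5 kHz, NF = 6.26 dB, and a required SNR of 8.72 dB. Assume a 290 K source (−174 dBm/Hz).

−112.7 dBm

Sensitivity = −174 + 10 log₁₀(B) + NF + SNR_min
= −174 + 46.28 + 6.26 + 8.72
= −112.74 dBm → −112.7 dBm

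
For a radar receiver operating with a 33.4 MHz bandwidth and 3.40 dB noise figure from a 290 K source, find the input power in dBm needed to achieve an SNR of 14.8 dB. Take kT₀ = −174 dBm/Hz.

Sensitivity = −174 + 10 log₁₀(B) + NF + SNR_min
= −174 + 75.24 + 3.40 + 14.8
= −80.56 dBm → −80.6 dBm

−80.6 dBm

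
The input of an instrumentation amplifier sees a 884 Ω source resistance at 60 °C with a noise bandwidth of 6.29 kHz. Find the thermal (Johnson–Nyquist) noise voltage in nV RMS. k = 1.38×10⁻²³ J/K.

320 nV

T = 60 °C + 273.15 = 333.15 K
V_n = √(4kTRB)
4kTRB = 4 × 1.38×10⁻²³ × 333.15 × 8.84×10² × 6.29×10³ = 1.02×10⁻¹³ V²
V_n = √(1.02×10⁻¹³) = 3.20×10⁻⁷ V = 320 nV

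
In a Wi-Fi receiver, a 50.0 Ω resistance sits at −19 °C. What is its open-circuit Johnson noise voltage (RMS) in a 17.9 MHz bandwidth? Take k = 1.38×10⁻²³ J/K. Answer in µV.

3.54 µV

T = −19 °C + 273.15 = 254.15 K
V_n = √(4kTRB)
4kTRB = 4 × 1.38×10⁻²³ × 254.15 × 5.00×10¹ × 1.79×10⁷ = 1.26×10⁻¹¹ V²
V_n = √(1.26×10⁻¹¹) = 3.54×10⁻⁶ V = 3.54 µV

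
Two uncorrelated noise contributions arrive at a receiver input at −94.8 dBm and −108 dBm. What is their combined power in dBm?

−94.6 dBm

Convert to linear, add, convert back:
P₁ = 3.31×10⁻¹³ W, P₂ = 1.58×10⁻¹⁴ W
P_tot = 3.47×10⁻¹³ W → 10 log₁₀(P_tot / 10⁻³) = −94.6 dBm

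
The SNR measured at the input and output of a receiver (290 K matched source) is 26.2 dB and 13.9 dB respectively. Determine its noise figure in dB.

12.3 dB

NF (dB) = SNR_in(dB) − SNR_out(dB) when the source is at T₀
NF = 26.2 − 13.9 = 12.3 dB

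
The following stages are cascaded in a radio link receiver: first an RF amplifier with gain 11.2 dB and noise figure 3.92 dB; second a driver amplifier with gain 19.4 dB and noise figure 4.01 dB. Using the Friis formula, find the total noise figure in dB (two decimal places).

Convert to linear (a loss of L dB is a gain of −L dB): F_i = 10^(NF_i/10), G_i = 10^(G_i,dB/10)
  Stage 1: F_1 = 10^(3.92/10) = 2.466, G_1 = 10^(11.2/10) = 13.18
  Stage 2: F_2 = 10^(4.01/10) = 2.518, G_2 = 10^(19.4/10) = 87.10
Friis cascade:
  F = 2.466 + (2.518 − 1)/13.18 = 2.581
NF = 10 log₁₀(2.581) = 4.12 dB

4.12 dB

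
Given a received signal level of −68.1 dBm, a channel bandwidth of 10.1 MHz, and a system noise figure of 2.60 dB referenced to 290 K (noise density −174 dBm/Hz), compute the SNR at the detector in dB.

33.3 dB

Noise floor: N = −174 + 10 log₁₀(B) + NF
10 log₁₀(1.01×10⁷) = 70.04 dB
N = −174 + 70.04 + 2.60 = −101.36 dBm
SNR = P_sig − N = −68.1 − (−101.36) = 33.26 dB → 33.3 dB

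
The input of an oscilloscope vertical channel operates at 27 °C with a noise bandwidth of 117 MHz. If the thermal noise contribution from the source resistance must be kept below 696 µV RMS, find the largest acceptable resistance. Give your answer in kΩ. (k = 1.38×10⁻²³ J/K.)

T = 27 °C + 273.15 = 300.15 K
Johnson–Nyquist: V_n = √(4kTRB) ⇒ R = V_n² / (4kTB)
4kTB = 4 × 1.38×10⁻²³ × 300.15 × 1.17×10⁸ = 1.94×10⁻¹²
R = (6.96×10⁻⁴)² / 1.94×10⁻¹² = 2.50×10⁵ Ω = 250 kΩ

250 kΩ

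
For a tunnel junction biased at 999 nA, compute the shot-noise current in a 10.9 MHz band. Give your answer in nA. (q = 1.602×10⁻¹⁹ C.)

I_n = √(2qI·B)
2qI·B = 2 × 1.602×10⁻¹⁹ × 9.99×10⁻⁷ × 1.09×10⁷ = 3.49×10⁻¹⁸ A²
I_n = √(3.49×10⁻¹⁸) = 1.87×10⁻⁹ A = 1.87 nA

1.87 nA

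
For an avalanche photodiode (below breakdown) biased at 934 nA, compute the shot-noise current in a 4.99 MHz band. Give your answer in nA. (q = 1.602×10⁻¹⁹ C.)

1.22 nA

I_n = √(2qI·B)
2qI·B = 2 × 1.602×10⁻¹⁹ × 9.34×10⁻⁷ × 4.99×10⁶ = 1.49×10⁻¹⁸ A²
I_n = √(1.49×10⁻¹⁸) = 1.22×10⁻⁹ A = 1.22 nA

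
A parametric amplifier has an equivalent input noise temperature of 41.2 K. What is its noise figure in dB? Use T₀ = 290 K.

0.577 dB

F = 1 + T_e/T₀ = 1 + 41.2/290 = 1.14207
NF = 10 log₁₀(1.14207) = 0.577 dB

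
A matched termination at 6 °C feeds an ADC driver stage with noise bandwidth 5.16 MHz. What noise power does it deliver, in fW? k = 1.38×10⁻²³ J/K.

19.9 fW

T = 6 °C + 273.15 = 279.15 K
P_n = kTB = 1.38×10⁻²³ × 279.15 × 5.16×10⁶ = 1.99×10⁻¹⁴ W = 19.9 fW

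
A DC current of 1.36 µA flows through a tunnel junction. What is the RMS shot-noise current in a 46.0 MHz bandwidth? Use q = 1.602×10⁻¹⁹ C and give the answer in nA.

4.48 nA

I_n = √(2qI·B)
2qI·B = 2 × 1.602×10⁻¹⁹ × 1.36×10⁻⁶ × 4.60×10⁷ = 2.00×10⁻¹⁷ A²
I_n = √(2.00×10⁻¹⁷) = 4.48×10⁻⁹ A = 4.48 nA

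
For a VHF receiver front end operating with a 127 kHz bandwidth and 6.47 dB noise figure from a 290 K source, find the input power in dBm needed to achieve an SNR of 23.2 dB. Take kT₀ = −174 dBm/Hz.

Sensitivity = −174 + 10 log₁₀(B) + NF + SNR_min
= −174 + 51.04 + 6.47 + 23.2
= −93.29 dBm → −93.3 dBm

−93.3 dBm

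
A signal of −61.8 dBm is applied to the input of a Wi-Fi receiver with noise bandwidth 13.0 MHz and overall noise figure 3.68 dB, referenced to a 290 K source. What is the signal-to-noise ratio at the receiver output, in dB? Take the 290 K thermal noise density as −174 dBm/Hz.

37.4 dB

Noise floor: N = −174 + 10 log₁₀(B) + NF
10 log₁₀(1.30×10⁷) = 71.14 dB
N = −174 + 71.14 + 3.68 = −99.18 dBm
SNR = P_sig − N = −61.8 − (−99.18) = 37.38 dB → 37.4 dB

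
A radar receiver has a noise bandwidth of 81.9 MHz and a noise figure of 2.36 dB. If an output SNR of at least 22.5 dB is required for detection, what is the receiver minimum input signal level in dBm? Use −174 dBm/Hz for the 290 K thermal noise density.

−70.0 dBm

Sensitivity = −174 + 10 log₁₀(B) + NF + SNR_min
= −174 + 79.13 + 2.36 + 22.5
= −70.01 dBm → −70.0 dBm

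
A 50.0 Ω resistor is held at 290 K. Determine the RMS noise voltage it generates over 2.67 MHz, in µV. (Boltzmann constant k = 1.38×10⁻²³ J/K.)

1.46 µV

V_n = √(4kTRB)
4kTRB = 4 × 1.38×10⁻²³ × 290 × 5.00×10¹ × 2.67×10⁶ = 2.14×10⁻¹² V²
V_n = √(2.14×10⁻¹²) = 1.46×10⁻⁶ V = 1.46 µV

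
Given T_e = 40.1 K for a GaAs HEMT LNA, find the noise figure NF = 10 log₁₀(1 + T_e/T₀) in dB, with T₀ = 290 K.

F = 1 + T_e/T₀ = 1 + 40.1/290 = 1.13828
NF = 10 log₁₀(1.13828) = 0.562 dB

0.562 dB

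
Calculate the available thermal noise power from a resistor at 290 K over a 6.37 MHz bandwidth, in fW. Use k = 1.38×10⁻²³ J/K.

P_n = kTB = 1.38×10⁻²³ × 290 × 6.37×10⁶ = 2.55×10⁻¹⁴ W = 25.5 fW

25.5 fW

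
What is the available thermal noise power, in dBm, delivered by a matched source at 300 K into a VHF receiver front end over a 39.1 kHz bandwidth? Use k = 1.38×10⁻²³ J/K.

−127.9 dBm

P_n = kTB = 1.38×10⁻²³ × 300 × 3.91×10⁴ = 1.62×10⁻¹⁶ W
In dBm: 10 log₁₀(1.62×10⁻¹⁶ / 10⁻³) = −127.9 dBm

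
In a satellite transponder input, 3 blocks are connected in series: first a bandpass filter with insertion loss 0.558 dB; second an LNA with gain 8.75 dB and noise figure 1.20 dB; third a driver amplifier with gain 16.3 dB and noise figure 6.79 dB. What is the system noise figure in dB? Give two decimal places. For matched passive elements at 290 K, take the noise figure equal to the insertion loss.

Convert to linear (a loss of L dB is a gain of −L dB): F_i = 10^(NF_i/10), G_i = 10^(G_i,dB/10)
  Stage 1: F_1 = 10^(0.558/10) = 1.137, G_1 = 10^(−0.558/10) = 0.8794
  Stage 2: F_2 = 10^(1.20/10) = 1.318, G_2 = 10^(8.75/10) = 7.499
  Stage 3: F_3 = 10^(6.79/10) = 4.775, G_3 = 10^(16.3/10) = 42.66
Friis cascade:
  F = 1.137 + (1.318 − 1)/0.8794 + (4.775 − 1)/6.595 = 2.071
NF = 10 log₁₀(2.071) = 3.16 dB

3.16 dB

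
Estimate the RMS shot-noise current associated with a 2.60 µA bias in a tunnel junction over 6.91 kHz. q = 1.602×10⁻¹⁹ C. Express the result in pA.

75.9 pA

I_n = √(2qI·B)
2qI·B = 2 × 1.602×10⁻¹⁹ × 2.60×10⁻⁶ × 6.91×10³ = 5.76×10⁻²¹ A²
I_n = √(5.76×10⁻²¹) = 7.59×10⁻¹¹ A = 75.9 pA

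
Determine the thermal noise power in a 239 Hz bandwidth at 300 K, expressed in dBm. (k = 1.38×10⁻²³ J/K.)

−150.0 dBm

P_n = kTB = 1.38×10⁻²³ × 300 × 2.39×10² = 9.89×10⁻¹⁹ W
In dBm: 10 log₁₀(9.89×10⁻¹⁹ / 10⁻³) = −150.0 dBm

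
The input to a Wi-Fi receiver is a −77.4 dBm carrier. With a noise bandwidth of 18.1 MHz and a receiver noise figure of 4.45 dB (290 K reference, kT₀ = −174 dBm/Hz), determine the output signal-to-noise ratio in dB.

19.6 dB

Noise floor: N = −174 + 10 log₁₀(B) + NF
10 log₁₀(1.81×10⁷) = 72.58 dB
N = −174 + 72.58 + 4.45 = −96.97 dBm
SNR = P_sig − N = −77.4 − (−96.97) = 19.57 dB → 19.6 dB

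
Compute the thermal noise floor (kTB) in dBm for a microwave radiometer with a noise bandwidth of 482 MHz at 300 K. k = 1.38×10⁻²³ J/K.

P_n = kTB = 1.38×10⁻²³ × 300 × 4.82×10⁸ = 2.00×10⁻¹² W
In dBm: 10 log₁₀(2.00×10⁻¹² / 10⁻³) = −87.0 dBm

−87.0 dBm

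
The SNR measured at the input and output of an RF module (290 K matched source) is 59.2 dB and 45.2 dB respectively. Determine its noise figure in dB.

14.0 dB

NF (dB) = SNR_in(dB) − SNR_out(dB) when the source is at T₀
NF = 59.2 − 45.2 = 14.0 dB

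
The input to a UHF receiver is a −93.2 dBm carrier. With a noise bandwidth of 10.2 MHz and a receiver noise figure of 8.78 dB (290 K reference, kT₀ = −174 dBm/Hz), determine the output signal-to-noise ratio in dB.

Noise floor: N = −174 + 10 log₁₀(B) + NF
10 log₁₀(1.02×10⁷) = 70.09 dB
N = −174 + 70.09 + 8.78 = −95.13 dBm
SNR = P_sig − N = −93.2 − (−95.13) = 1.93 dB → 1.9 dB

1.9 dB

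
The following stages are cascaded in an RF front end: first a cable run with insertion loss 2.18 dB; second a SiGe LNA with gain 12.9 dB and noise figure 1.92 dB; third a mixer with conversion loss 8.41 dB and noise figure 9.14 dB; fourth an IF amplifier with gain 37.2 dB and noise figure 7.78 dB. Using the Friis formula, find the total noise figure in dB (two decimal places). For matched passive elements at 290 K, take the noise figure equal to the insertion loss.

Convert to linear (a loss of L dB is a gain of −L dB): F_i = 10^(NF_i/10), G_i = 10^(G_i,dB/10)
  Stage 1: F_1 = 10^(2.18/10) = 1.652, G_1 = 10^(−2.18/10) = 0.6053
  Stage 2: F_2 = 10^(1.92/10) = 1.556, G_2 = 10^(12.9/10) = 19.50
  Stage 3: F_3 = 10^(9.14/10) = 8.204, G_3 = 10^(−8.41/10) = 0.1442
  Stage 4: F_4 = 10^(7.78/10) = 5.998, G_4 = 10^(37.2/10) = 5248
Friis cascade:
  F = 1.652 + (1.556 − 1)/0.6053 + (8.204 − 1)/11.80 + (5.998 − 1)/1.702 = 6.117
NF = 10 log₁₀(6.117) = 7.87 dB

7.87 dB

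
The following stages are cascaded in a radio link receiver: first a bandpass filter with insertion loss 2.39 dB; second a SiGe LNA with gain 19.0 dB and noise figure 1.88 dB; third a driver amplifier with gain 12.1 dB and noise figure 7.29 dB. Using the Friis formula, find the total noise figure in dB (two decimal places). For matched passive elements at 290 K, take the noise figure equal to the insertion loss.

Convert to linear (a loss of L dB is a gain of −L dB): F_i = 10^(NF_i/10), G_i = 10^(G_i,dB/10)
  Stage 1: F_1 = 10^(2.39/10) = 1.734, G_1 = 10^(−2.39/10) = 0.5768
  Stage 2: F_2 = 10^(1.88/10) = 1.542, G_2 = 10^(19.0/10) = 79.43
  Stage 3: F_3 = 10^(7.29/10) = 5.358, G_3 = 10^(12.1/10) = 16.22
Friis cascade:
  F = 1.734 + (1.542 − 1)/0.5768 + (5.358 − 1)/45.81 = 2.768
NF = 10 log₁₀(2.768) = 4.42 dB

4.42 dB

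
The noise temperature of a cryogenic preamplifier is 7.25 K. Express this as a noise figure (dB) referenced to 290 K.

0.107 dB

F = 1 + T_e/T₀ = 1 + 7.25/290 = 1.025
NF = 10 log₁₀(1.025) = 0.107 dB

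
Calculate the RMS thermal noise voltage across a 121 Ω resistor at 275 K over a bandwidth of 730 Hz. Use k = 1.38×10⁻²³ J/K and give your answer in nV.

36.6 nV

V_n = √(4kTRB)
4kTRB = 4 × 1.38×10⁻²³ × 275 × 1.21×10² × 7.30×10² = 1.34×10⁻¹⁵ V²
V_n = √(1.34×10⁻¹⁵) = 3.66×10⁻⁸ V = 36.6 nV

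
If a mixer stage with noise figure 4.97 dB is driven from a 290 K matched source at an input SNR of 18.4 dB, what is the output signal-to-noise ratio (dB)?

By definition F = SNR_in/SNR_out, so in dB: SNR_out = SNR_in − NF
SNR_out = 18.4 − 4.97 = 13.43 dB

13.43 dB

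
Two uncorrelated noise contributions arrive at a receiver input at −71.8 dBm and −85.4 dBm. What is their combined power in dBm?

Convert to linear, add, convert back:
P₁ = 6.61×10⁻¹¹ W, P₂ = 2.88×10⁻¹² W
P_tot = 6.90×10⁻¹¹ W → 10 log₁₀(P_tot / 10⁻³) = −71.6 dBm

−71.6 dBm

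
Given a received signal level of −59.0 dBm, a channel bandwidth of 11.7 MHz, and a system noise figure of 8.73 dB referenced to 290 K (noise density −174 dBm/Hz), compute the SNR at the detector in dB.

Noise floor: N = −174 + 10 log₁₀(B) + NF
10 log₁₀(1.17×10⁷) = 70.68 dB
N = −174 + 70.68 + 8.73 = −94.59 dBm
SNR = P_sig − N = −59.0 − (−94.59) = 35.59 dB → 35.6 dB

35.6 dB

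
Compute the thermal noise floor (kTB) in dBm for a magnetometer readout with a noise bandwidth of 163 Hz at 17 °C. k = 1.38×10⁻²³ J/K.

T = 17 °C + 273.15 = 290.15 K
P_n = kTB = 1.38×10⁻²³ × 290.15 × 1.63×10² = 6.53×10⁻¹⁹ W
In dBm: 10 log₁₀(6.53×10⁻¹⁹ / 10⁻³) = −151.9 dBm

−151.9 dBm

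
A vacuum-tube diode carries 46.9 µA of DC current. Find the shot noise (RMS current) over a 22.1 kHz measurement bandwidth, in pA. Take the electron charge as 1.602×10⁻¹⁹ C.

I_n = √(2qI·B)
2qI·B = 2 × 1.602×10⁻¹⁹ × 4.69×10⁻⁵ × 2.21×10⁴ = 3.32×10⁻¹⁹ A²
I_n = √(3.32×10⁻¹⁹) = 5.76×10⁻¹⁰ A = 576 pA

576 pA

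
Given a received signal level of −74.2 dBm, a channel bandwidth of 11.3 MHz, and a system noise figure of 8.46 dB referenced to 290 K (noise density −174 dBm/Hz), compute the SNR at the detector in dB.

Noise floor: N = −174 + 10 log₁₀(B) + NF
10 log₁₀(1.13×10⁷) = 70.53 dB
N = −174 + 70.53 + 8.46 = −95.01 dBm
SNR = P_sig − N = −74.2 − (−95.01) = 20.81 dB → 20.8 dB

20.8 dB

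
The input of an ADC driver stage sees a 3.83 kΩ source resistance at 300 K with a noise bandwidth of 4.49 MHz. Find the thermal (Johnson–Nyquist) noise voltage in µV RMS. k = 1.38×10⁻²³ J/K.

16.9 µV

V_n = √(4kTRB)
4kTRB = 4 × 1.38×10⁻²³ × 300 × 3.83×10³ × 4.49×10⁶ = 2.85×10⁻¹⁰ V²
V_n = √(2.85×10⁻¹⁰) = 1.69×10⁻⁵ V = 16.9 µV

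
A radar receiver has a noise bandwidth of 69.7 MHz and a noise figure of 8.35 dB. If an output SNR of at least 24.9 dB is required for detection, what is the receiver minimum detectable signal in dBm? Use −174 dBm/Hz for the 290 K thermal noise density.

−62.3 dBm

Sensitivity = −174 + 10 log₁₀(B) + NF + SNR_min
= −174 + 78.43 + 8.35 + 24.9
= −62.32 dBm → −62.3 dBm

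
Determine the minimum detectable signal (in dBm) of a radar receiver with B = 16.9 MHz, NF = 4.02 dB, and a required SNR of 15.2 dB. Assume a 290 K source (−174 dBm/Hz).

Sensitivity = −174 + 10 log₁₀(B) + NF + SNR_min
= −174 + 72.28 + 4.02 + 15.2
= −82.50 dBm → −82.5 dBm

−82.5 dBm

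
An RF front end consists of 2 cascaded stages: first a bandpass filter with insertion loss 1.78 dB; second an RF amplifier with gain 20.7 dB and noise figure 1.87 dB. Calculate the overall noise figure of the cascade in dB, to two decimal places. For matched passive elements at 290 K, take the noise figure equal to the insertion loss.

3.65 dB

Convert to linear (a loss of L dB is a gain of −L dB): F_i = 10^(NF_i/10), G_i = 10^(G_i,dB/10)
  Stage 1: F_1 = 10^(1.78/10) = 1.507, G_1 = 10^(−1.78/10) = 0.6637
  Stage 2: F_2 = 10^(1.87/10) = 1.538, G_2 = 10^(20.7/10) = 117.5
Friis cascade:
  F = 1.507 + (1.538 − 1)/0.6637 = 2.317
NF = 10 log₁₀(2.317) = 3.65 dB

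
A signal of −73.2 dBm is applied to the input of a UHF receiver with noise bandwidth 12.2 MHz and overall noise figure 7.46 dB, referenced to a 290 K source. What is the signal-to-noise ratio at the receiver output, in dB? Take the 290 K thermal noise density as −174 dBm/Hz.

22.5 dB

Noise floor: N = −174 + 10 log₁₀(B) + NF
10 log₁₀(1.22×10⁷) = 70.86 dB
N = −174 + 70.86 + 7.46 = −95.68 dBm
SNR = P_sig − N = −73.2 − (−95.68) = 22.48 dB → 22.5 dB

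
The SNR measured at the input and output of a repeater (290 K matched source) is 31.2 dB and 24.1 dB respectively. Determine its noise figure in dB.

NF (dB) = SNR_in(dB) − SNR_out(dB) when the source is at T₀
NF = 31.2 − 24.1 = 7.1 dB

7.1 dB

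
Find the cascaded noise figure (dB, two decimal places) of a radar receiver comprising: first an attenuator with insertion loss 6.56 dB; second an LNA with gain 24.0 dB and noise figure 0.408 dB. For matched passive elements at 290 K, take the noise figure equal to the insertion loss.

6.97 dB

Convert to linear (a loss of L dB is a gain of −L dB): F_i = 10^(NF_i/10), G_i = 10^(G_i,dB/10)
  Stage 1: F_1 = 10^(6.56/10) = 4.529, G_1 = 10^(−6.56/10) = 0.2208
  Stage 2: F_2 = 10^(0.408/10) = 1.098, G_2 = 10^(24.0/10) = 251.2
Friis cascade:
  F = 4.529 + (1.098 − 1)/0.2208 = 4.975
NF = 10 log₁₀(4.975) = 6.97 dB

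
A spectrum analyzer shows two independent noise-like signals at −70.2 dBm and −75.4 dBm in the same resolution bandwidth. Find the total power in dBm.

−69.1 dBm

Convert to linear, add, convert back:
P₁ = 9.55×10⁻¹¹ W, P₂ = 2.88×10⁻¹¹ W
P_tot = 1.24×10⁻¹⁰ W → 10 log₁₀(P_tot / 10⁻³) = −69.1 dBm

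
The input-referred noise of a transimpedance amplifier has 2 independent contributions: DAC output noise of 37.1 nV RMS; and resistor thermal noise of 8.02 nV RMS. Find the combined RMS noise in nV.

Uncorrelated sources add in power (mean-square): V_tot = √(ΣV_i²)
V_tot = √[(3.71×10⁻⁸)² + (8.02×10⁻⁹)²] = 3.80×10⁻⁸ V = 38.0 nV

38.0 nV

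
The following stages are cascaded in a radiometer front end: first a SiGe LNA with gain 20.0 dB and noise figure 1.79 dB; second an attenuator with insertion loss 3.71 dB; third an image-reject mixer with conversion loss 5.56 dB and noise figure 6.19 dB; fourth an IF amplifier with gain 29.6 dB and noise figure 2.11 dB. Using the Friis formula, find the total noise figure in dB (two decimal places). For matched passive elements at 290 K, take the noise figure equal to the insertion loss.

2.18 dB

Convert to linear (a loss of L dB is a gain of −L dB): F_i = 10^(NF_i/10), G_i = 10^(G_i,dB/10)
  Stage 1: F_1 = 10^(1.79/10) = 1.510, G_1 = 10^(20.0/10) = 100.0
  Stage 2: F_2 = 10^(3.71/10) = 2.350, G_2 = 10^(−3.71/10) = 0.4256
  Stage 3: F_3 = 10^(6.19/10) = 4.159, G_3 = 10^(−5.56/10) = 0.2780
  Stage 4: F_4 = 10^(2.11/10) = 1.626, G_4 = 10^(29.6/10) = 912.0
Friis cascade:
  F = 1.510 + (2.350 − 1)/100.0 + (4.159 − 1)/42.56 + (1.626 − 1)/11.83 = 1.651
NF = 10 log₁₀(1.651) = 2.18 dB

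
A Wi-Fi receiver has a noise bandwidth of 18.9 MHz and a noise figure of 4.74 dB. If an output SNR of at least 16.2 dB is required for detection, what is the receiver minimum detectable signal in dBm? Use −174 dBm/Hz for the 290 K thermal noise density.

−80.3 dBm

Sensitivity = −174 + 10 log₁₀(B) + NF + SNR_min
= −174 + 72.76 + 4.74 + 16.2
= −80.30 dBm → −80.3 dBm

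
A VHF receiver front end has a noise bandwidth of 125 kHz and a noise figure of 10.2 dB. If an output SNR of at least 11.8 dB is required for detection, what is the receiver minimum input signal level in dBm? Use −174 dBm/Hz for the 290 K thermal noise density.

Sensitivity = −174 + 10 log₁₀(B) + NF + SNR_min
= −174 + 50.97 + 10.2 + 11.8
= −101.03 dBm → −101.0 dBm

−101.0 dBm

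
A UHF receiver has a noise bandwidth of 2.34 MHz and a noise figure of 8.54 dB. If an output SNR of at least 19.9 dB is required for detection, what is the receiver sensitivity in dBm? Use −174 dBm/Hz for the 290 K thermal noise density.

Sensitivity = −174 + 10 log₁₀(B) + NF + SNR_min
= −174 + 63.69 + 8.54 + 19.9
= −81.87 dBm → −81.9 dBm

−81.9 dBm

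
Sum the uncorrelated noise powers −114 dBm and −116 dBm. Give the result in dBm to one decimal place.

Convert to linear, add, convert back:
P₁ = 3.98×10⁻¹⁵ W, P₂ = 2.51×10⁻¹⁵ W
P_tot = 6.49×10⁻¹⁵ W → 10 log₁₀(P_tot / 10⁻³) = −111.9 dBm

−111.9 dBm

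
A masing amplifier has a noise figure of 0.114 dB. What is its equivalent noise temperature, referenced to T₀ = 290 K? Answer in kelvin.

7.71 K

F = 10^(0.114/10) = 1.0266
T_e = (F − 1)·T₀ = (1.0266 − 1) × 290 = 7.71 K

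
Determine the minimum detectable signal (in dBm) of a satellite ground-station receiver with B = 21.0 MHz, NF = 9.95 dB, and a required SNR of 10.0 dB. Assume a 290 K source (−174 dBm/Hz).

Sensitivity = −174 + 10 log₁₀(B) + NF + SNR_min
= −174 + 73.22 + 9.95 + 10.0
= −80.83 dBm → −80.8 dBm

−80.8 dBm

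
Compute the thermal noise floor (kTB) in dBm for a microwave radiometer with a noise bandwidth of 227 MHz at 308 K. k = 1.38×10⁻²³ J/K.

P_n = kTB = 1.38×10⁻²³ × 308 × 2.27×10⁸ = 9.65×10⁻¹³ W
In dBm: 10 log₁₀(9.65×10⁻¹³ / 10⁻³) = −90.2 dBm

−90.2 dBm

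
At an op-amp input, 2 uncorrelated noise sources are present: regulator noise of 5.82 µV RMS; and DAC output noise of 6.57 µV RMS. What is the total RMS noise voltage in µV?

8.78 µV

Uncorrelated sources add in power (mean-square): V_tot = √(ΣV_i²)
V_tot = √[(5.82×10⁻⁶)² + (6.57×10⁻⁶)²] = 8.78×10⁻⁶ V = 8.78 µV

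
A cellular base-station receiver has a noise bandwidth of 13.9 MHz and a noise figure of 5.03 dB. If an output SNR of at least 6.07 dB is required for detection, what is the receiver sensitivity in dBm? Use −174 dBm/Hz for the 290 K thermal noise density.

Sensitivity = −174 + 10 log₁₀(B) + NF + SNR_min
= −174 + 71.43 + 5.03 + 6.07
= −91.47 dBm → −91.5 dBm

−91.5 dBm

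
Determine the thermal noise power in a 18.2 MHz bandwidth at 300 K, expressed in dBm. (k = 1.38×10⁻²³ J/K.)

P_n = kTB = 1.38×10⁻²³ × 300 × 1.82×10⁷ = 7.53×10⁻¹⁴ W
In dBm: 10 log₁₀(7.53×10⁻¹⁴ / 10⁻³) = −101.2 dBm

−101.2 dBm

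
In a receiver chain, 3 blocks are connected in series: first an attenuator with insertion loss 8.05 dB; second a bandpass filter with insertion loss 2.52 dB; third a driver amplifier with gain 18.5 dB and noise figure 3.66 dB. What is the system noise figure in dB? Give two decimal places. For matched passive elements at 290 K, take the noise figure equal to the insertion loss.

Convert to linear (a loss of L dB is a gain of −L dB): F_i = 10^(NF_i/10), G_i = 10^(G_i,dB/10)
  Stage 1: F_1 = 10^(8.05/10) = 6.383, G_1 = 10^(−8.05/10) = 0.1567
  Stage 2: F_2 = 10^(2.52/10) = 1.786, G_2 = 10^(−2.52/10) = 0.5598
  Stage 3: F_3 = 10^(3.66/10) = 2.323, G_3 = 10^(18.5/10) = 70.79
Friis cascade:
  F = 6.383 + (1.786 − 1)/0.1567 + (2.323 − 1)/0.08770 = 26.49
NF = 10 log₁₀(26.49) = 14.23 dB

14.23 dB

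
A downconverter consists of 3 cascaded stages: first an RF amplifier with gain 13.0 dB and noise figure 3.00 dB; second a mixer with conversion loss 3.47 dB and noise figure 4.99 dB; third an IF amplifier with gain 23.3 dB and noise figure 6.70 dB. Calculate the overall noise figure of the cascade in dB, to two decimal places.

4.00 dB

Convert to linear (a loss of L dB is a gain of −L dB): F_i = 10^(NF_i/10), G_i = 10^(G_i,dB/10)
  Stage 1: F_1 = 10^(3.00/10) = 1.995, G_1 = 10^(13.0/10) = 19.95
  Stage 2: F_2 = 10^(4.99/10) = 3.155, G_2 = 10^(−3.47/10) = 0.4498
  Stage 3: F_3 = 10^(6.70/10) = 4.677, G_3 = 10^(23.3/10) = 213.8
Friis cascade:
  F = 1.995 + (3.155 − 1)/19.95 + (4.677 − 1)/8.974 = 2.513
NF = 10 log₁₀(2.513) = 4.00 dB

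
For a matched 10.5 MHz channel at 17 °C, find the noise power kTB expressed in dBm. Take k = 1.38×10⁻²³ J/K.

−103.8 dBm

T = 17 °C + 273.15 = 290.15 K
P_n = kTB = 1.38×10⁻²³ × 290.15 × 1.05×10⁷ = 4.20×10⁻¹⁴ W
In dBm: 10 log₁₀(4.20×10⁻¹⁴ / 10⁻³) = −103.8 dBm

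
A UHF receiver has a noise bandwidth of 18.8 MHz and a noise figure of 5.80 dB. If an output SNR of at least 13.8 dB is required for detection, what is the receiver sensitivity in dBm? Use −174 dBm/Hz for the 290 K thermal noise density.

Sensitivity = −174 + 10 log₁₀(B) + NF + SNR_min
= −174 + 72.74 + 5.80 + 13.8
= −81.66 dBm → −81.7 dBm

−81.7 dBm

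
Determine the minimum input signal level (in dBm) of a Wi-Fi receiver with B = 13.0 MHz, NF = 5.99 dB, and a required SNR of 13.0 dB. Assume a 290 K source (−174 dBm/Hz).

−83.9 dBm

Sensitivity = −174 + 10 log₁₀(B) + NF + SNR_min
= −174 + 71.14 + 5.99 + 13.0
= −83.87 dBm → −83.9 dBm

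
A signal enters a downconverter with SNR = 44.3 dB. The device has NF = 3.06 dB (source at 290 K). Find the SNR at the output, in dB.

By definition F = SNR_in/SNR_out, so in dB: SNR_out = SNR_in − NF
SNR_out = 44.3 − 3.06 = 41.24 dB

41.24 dB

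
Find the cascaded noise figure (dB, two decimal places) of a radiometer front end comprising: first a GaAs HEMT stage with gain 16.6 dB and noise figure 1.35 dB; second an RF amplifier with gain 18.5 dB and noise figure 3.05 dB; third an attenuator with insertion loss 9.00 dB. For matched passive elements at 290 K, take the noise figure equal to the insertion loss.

1.43 dB

Convert to linear (a loss of L dB is a gain of −L dB): F_i = 10^(NF_i/10), G_i = 10^(G_i,dB/10)
  Stage 1: F_1 = 10^(1.35/10) = 1.365, G_1 = 10^(16.6/10) = 45.71
  Stage 2: F_2 = 10^(3.05/10) = 2.018, G_2 = 10^(18.5/10) = 70.79
  Stage 3: F_3 = 10^(9.00/10) = 7.943, G_3 = 10^(−9.00/10) = 0.1259
Friis cascade:
  F = 1.365 + (2.018 − 1)/45.71 + (7.943 − 1)/3236 = 1.389
NF = 10 log₁₀(1.389) = 1.43 dB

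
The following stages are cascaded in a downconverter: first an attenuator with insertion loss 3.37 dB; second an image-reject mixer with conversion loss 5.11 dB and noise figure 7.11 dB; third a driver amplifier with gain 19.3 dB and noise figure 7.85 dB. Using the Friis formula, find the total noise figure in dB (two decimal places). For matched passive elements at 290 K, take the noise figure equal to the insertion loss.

Convert to linear (a loss of L dB is a gain of −L dB): F_i = 10^(NF_i/10), G_i = 10^(G_i,dB/10)
  Stage 1: F_1 = 10^(3.37/10) = 2.173, G_1 = 10^(−3.37/10) = 0.4603
  Stage 2: F_2 = 10^(7.11/10) = 5.140, G_2 = 10^(−5.11/10) = 0.3083
  Stage 3: F_3 = 10^(7.85/10) = 6.095, G_3 = 10^(19.3/10) = 85.11
Friis cascade:
  F = 2.173 + (5.140 − 1)/0.4603 + (6.095 − 1)/0.1419 = 47.08
NF = 10 log₁₀(47.08) = 16.73 dB

16.73 dB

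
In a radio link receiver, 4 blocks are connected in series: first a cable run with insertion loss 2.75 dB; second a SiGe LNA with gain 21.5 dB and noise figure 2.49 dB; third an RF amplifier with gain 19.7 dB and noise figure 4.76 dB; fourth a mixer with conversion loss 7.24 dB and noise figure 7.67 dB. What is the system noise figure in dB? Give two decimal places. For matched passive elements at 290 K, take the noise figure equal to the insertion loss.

5.28 dB

Convert to linear (a loss of L dB is a gain of −L dB): F_i = 10^(NF_i/10), G_i = 10^(G_i,dB/10)
  Stage 1: F_1 = 10^(2.75/10) = 1.884, G_1 = 10^(−2.75/10) = 0.5309
  Stage 2: F_2 = 10^(2.49/10) = 1.774, G_2 = 10^(21.5/10) = 141.3
  Stage 3: F_3 = 10^(4.76/10) = 2.992, G_3 = 10^(19.7/10) = 93.33
  Stage 4: F_4 = 10^(7.67/10) = 5.848, G_4 = 10^(−7.24/10) = 0.1888
Friis cascade:
  F = 1.884 + (1.774 − 1)/0.5309 + (2.992 − 1)/74.99 + (5.848 − 1)/6998 = 3.369
NF = 10 log₁₀(3.369) = 5.28 dB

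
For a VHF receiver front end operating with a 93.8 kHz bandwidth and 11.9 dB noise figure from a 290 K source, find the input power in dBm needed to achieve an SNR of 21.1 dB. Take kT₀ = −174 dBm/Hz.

−91.3 dBm

Sensitivity = −174 + 10 log₁₀(B) + NF + SNR_min
= −174 + 49.72 + 11.9 + 21.1
= −91.28 dBm → −91.3 dBm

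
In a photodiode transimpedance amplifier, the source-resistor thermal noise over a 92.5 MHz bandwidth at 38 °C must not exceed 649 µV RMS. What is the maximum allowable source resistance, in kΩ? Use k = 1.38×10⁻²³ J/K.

265 kΩ

T = 38 °C + 273.15 = 311.15 K
Johnson–Nyquist: V_n = √(4kTRB) ⇒ R = V_n² / (4kTB)
4kTB = 4 × 1.38×10⁻²³ × 311.15 × 9.25×10⁷ = 1.59×10⁻¹²
R = (6.49×10⁻⁴)² / 1.59×10⁻¹² = 2.65×10⁵ Ω = 265 kΩ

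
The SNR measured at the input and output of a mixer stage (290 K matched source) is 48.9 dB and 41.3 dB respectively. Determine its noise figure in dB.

NF (dB) = SNR_in(dB) − SNR_out(dB) when the source is at T₀
NF = 48.9 − 41.3 = 7.6 dB

7.6 dB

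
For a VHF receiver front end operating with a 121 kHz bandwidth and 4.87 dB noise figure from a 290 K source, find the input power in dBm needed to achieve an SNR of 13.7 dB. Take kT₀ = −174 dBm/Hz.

−104.6 dBm

Sensitivity = −174 + 10 log₁₀(B) + NF + SNR_min
= −174 + 50.83 + 4.87 + 13.7
= −104.60 dBm → −104.6 dBm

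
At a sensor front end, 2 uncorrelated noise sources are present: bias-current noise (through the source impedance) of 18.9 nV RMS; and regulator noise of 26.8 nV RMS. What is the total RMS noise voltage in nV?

Uncorrelated sources add in power (mean-square): V_tot = √(ΣV_i²)
V_tot = √[(1.89×10⁻⁸)² + (2.68×10⁻⁸)²] = 3.28×10⁻⁸ V = 32.8 nV

32.8 nV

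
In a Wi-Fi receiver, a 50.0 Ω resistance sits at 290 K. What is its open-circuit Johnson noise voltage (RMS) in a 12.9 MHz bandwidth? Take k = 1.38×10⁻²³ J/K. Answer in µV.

3.21 µV

V_n = √(4kTRB)
4kTRB = 4 × 1.38×10⁻²³ × 290 × 5.00×10¹ × 1.29×10⁷ = 1.03×10⁻¹¹ V²
V_n = √(1.03×10⁻¹¹) = 3.21×10⁻⁶ V = 3.21 µV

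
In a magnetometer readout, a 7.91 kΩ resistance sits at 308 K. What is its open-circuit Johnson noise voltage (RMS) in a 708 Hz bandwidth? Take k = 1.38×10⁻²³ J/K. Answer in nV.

309 nV

V_n = √(4kTRB)
4kTRB = 4 × 1.38×10⁻²³ × 308 × 7.91×10³ × 7.08×10² = 9.52×10⁻¹⁴ V²
V_n = √(9.52×10⁻¹⁴) = 3.09×10⁻⁷ V = 309 nV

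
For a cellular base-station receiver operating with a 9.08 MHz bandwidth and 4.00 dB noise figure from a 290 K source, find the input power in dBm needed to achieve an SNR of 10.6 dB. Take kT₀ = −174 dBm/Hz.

−89.8 dBm

Sensitivity = −174 + 10 log₁₀(B) + NF + SNR_min
= −174 + 69.58 + 4.00 + 10.6
= −89.82 dBm → −89.8 dBm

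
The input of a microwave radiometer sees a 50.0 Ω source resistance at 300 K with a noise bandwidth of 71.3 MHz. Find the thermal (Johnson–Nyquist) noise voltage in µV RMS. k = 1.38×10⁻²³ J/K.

V_n = √(4kTRB)
4kTRB = 4 × 1.38×10⁻²³ × 300 × 5.00×10¹ × 7.13×10⁷ = 5.90×10⁻¹¹ V²
V_n = √(5.90×10⁻¹¹) = 7.68×10⁻⁶ V = 7.68 µV

7.68 µV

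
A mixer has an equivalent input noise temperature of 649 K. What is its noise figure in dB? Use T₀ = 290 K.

F = 1 + T_e/T₀ = 1 + 649/290 = 3.23793
NF = 10 log₁₀(3.23793) = 5.10 dB

5.10 dB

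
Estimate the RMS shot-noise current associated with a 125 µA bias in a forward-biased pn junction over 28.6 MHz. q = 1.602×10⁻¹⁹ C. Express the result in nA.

I_n = √(2qI·B)
2qI·B = 2 × 1.602×10⁻¹⁹ × 1.25×10⁻⁴ × 2.86×10⁷ = 1.15×10⁻¹⁵ A²
I_n = √(1.15×10⁻¹⁵) = 3.38×10⁻⁸ A = 33.8 nA

33.8 nA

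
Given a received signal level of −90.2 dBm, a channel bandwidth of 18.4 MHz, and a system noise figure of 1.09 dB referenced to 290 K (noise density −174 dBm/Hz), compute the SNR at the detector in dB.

10.1 dB

Noise floor: N = −174 + 10 log₁₀(B) + NF
10 log₁₀(1.84×10⁷) = 72.65 dB
N = −174 + 72.65 + 1.09 = −100.26 dBm
SNR = P_sig − N = −90.2 − (−100.26) = 10.06 dB → 10.1 dB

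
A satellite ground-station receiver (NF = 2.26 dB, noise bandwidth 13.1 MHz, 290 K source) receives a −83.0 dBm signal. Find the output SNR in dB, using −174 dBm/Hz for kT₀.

Noise floor: N = −174 + 10 log₁₀(B) + NF
10 log₁₀(1.31×10⁷) = 71.17 dB
N = −174 + 71.17 + 2.26 = −100.57 dBm
SNR = P_sig − N = −83.0 − (−100.57) = 17.57 dB → 17.6 dB

17.6 dB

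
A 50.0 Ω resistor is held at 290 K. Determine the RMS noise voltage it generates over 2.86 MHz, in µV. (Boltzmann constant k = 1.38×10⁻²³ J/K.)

1.51 µV

V_n = √(4kTRB)
4kTRB = 4 × 1.38×10⁻²³ × 290 × 5.00×10¹ × 2.86×10⁶ = 2.29×10⁻¹² V²
V_n = √(2.29×10⁻¹²) = 1.51×10⁻⁶ V = 1.51 µV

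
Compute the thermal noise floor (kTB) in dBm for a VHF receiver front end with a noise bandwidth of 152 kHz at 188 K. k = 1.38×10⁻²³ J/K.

P_n = kTB = 1.38×10⁻²³ × 188 × 1.52×10⁵ = 3.94×10⁻¹⁶ W
In dBm: 10 log₁₀(3.94×10⁻¹⁶ / 10⁻³) = −124.0 dBm

−124.0 dBm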